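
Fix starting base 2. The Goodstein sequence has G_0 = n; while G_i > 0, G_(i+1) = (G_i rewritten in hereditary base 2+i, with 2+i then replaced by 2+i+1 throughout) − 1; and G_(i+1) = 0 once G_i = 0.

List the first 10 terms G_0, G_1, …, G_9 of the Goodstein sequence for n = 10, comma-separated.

G_0=10  [base 2] 2^(2 + 1) + 2  →[2↦3]→  3^(3 + 1) + 3 = 84  −1 ⇒ G_1=83
G_1=83  [base 3] 3^(3 + 1) + 2  →[3↦4]→  4^(4 + 1) + 2 = 1026  −1 ⇒ G_2=1025
G_2=1025  [base 4] 4^(4 + 1) + 1  →[4↦5]→  5^(5 + 1) + 1 = 15626  −1 ⇒ G_3=15625
G_3=15625  [base 5] 5^(5 + 1)  →[5↦6]→  6^(6 + 1) = 279936  −1 ⇒ G_4=279935
G_4=279935  [base 6] 5·6^6 + 5·6^5 + 5·6^4 + 5·6^3 + 5·6^2 + 5·6 + 5  →[6↦7]→  5·7^7 + 5·7^5 + 5·7^4 + 5·7^3 + 5·7^2 + 5·7 + 5 = 4215755  −1 ⇒ G_5=4215754
G_5=4215754  [base 7] 5·7^7 + 5·7^5 + 5·7^4 + 5·7^3 + 5·7^2 + 5·7 + 4  →[7↦8]→  5·8^8 + 5·8^5 + 5·8^4 + 5·8^3 + 5·8^2 + 5·8 + 4 = 84073324  −1 ⇒ G_6=84073323
G_6=84073323  [base 8] 5·8^8 + 5·8^5 + 5·8^4 + 5·8^3 + 5·8^2 + 5·8 + 3  →[8↦9]→  5·9^9 + 5·9^5 + 5·9^4 + 5·9^3 + 5·9^2 + 5·9 + 3 = 1937434593  −1 ⇒ G_7=1937434592
G_7=1937434592  [base 9] 5·9^9 + 5·9^5 + 5·9^4 + 5·9^3 + 5·9^2 + 5·9 + 2  →[9↦10]→  5·10^10 + 5·10^5 + 5·10^4 + 5·10^3 + 5·10^2 + 5·10 + 2 = 50000555552  −1 ⇒ G_8=50000555551
G_8=50000555551  [base 10] 5·10^10 + 5·10^5 + 5·10^4 + 5·10^3 + 5·10^2 + 5·10 + 1  →[10↦11]→  5·11^11 + 5·11^5 + 5·11^4 + 5·11^3 + 5·11^2 + 5·11 + 1 = 1426559238831  −1 ⇒ G_9=1426559238830

10, 83, 1025, 15625, 279935, 4215754, 84073323, 1937434592, 50000555551, 1426559238830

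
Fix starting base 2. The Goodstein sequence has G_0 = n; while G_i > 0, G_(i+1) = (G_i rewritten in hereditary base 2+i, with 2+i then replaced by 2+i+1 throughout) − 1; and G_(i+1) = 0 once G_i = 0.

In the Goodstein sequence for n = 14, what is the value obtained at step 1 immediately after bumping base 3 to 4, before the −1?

step 0: 14 = 2^(2 + 1) + 2^2 + 2; sub 3 for 2: 3^(3 + 1) + 3^3 + 3; = 111; G_1 = 111−1 = 110
step 1: 110 = 3^(3 + 1) + 3^3 + 2; sub 4 for 3: 4^(4 + 1) + 4^4 + 2; = 1282; G_2 = 1282−1 = 1281

1282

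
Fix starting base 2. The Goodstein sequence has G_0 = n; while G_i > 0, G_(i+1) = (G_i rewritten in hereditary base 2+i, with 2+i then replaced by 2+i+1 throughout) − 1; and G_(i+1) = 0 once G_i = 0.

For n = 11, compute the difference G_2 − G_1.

G_0=11  [base 2] 2^(2 + 1) + 2 + 1  →[2↦3]→  3^(3 + 1) + 3 + 1 = 85  −1 ⇒ G_1=84
G_1=84  [base 3] 3^(3 + 1) + 3  →[3↦4]→  4^(4 + 1) + 4 = 1028  −1 ⇒ G_2=1027

943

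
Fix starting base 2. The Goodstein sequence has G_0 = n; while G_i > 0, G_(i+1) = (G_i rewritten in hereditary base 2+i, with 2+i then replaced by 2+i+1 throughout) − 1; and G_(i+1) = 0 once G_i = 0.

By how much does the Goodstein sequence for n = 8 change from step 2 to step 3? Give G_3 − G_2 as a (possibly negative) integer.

(0) 8|_2 = 2^(2 + 1) ↦ 3^(3 + 1)|_3 = 81 ⇒ 80
(1) 80|_3 = 2·3^3 + 2·3^2 + 2·3 + 2 ↦ 2·4^4 + 2·4^2 + 2·4 + 2|_4 = 554 ⇒ 553
(2) 553|_4 = 2·4^4 + 2·4^2 + 2·4 + 1 ↦ 2·5^5 + 2·5^2 + 2·5 + 1|_5 = 6311 ⇒ 6310

5757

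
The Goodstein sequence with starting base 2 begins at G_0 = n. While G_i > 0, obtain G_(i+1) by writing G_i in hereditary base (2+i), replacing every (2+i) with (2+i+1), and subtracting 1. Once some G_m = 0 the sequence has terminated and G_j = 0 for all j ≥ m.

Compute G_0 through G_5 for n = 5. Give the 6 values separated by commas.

5, 27, 255, 467, 775, 1197

i=0: 5 = 2^2 + 1 (b=2); 2→3: 3^3 + 1 = 28; 28−1 = 27
i=1: 27 = 3^3 (b=3); 3→4: 4^4 = 256; 256−1 = 255
i=2: 255 = 3·4^3 + 3·4^2 + 3·4 + 3 (b=4); 4→5: 3·5^3 + 3·5^2 + 3·5 + 3 = 468; 468−1 = 467
i=3: 467 = 3·5^3 + 3·5^2 + 3·5 + 2 (b=5); 5→6: 3·6^3 + 3·6^2 + 3·6 + 2 = 776; 776−1 = 775
i=4: 775 = 3·6^3 + 3·6^2 + 3·6 + 1 (b=6); 6→7: 3·7^3 + 3·7^2 + 3·7 + 1 = 1198; 1198−1 = 1197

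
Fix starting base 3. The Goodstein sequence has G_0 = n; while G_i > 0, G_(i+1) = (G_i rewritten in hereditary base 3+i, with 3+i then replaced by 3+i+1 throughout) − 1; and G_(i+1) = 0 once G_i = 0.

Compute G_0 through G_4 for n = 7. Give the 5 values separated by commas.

G_0=7  [base 3] 2·3 + 1  →[3↦4]→  2·4 + 1 = 9  −1 ⇒ G_1=8
G_1=8  [base 4] 2·4  →[4↦5]→  2·5 = 10  −1 ⇒ G_2=9
G_2=9  [base 5] 5 + 4  →[5↦6]→  6 + 4 = 10  −1 ⇒ G_3=9
G_3=9  [base 6] 6 + 3  →[6↦7]→  7 + 3 = 10  −1 ⇒ G_4=9

7, 8, 9, 9, 9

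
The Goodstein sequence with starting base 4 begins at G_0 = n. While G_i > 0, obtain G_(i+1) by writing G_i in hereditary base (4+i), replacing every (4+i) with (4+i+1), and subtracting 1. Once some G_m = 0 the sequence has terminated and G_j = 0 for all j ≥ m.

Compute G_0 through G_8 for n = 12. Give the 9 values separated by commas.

12, 14, 15, 16, 17, 18, 19, 19, 19

i=0: 12 = 3·4 (b=4); 4→5: 3·5 = 15; 15−1 = 14
i=1: 14 = 2·5 + 4 (b=5); 5→6: 2·6 + 4 = 16; 16−1 = 15
i=2: 15 = 2·6 + 3 (b=6); 6→7: 2·7 + 3 = 17; 17−1 = 16
i=3: 16 = 2·7 + 2 (b=7); 7→8: 2·8 + 2 = 18; 18−1 = 17
i=4: 17 = 2·8 + 1 (b=8); 8→9: 2·9 + 1 = 19; 19−1 = 18
i=5: 18 = 2·9 (b=9); 9→10: 2·10 = 20; 20−1 = 19
i=6: 19 = 10 + 9 (b=10); 10→11: 11 + 9 = 20; 20−1 = 19
i=7: 19 = 11 + 8 (b=11); 11→12: 12 + 8 = 20; 20−1 = 19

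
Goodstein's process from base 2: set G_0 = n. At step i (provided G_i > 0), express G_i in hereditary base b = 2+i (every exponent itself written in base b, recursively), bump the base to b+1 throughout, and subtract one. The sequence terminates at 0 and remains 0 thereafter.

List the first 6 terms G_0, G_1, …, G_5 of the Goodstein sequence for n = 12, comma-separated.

12, 107, 1065, 15685, 280019, 5764910

G_0 = 12. HB_2(12) = 2^(2 + 1) + 2^2. Bump = 108. G_1 = 107.
G_1 = 107. HB_3(107) = 3^(3 + 1) + 2·3^2 + 2·3 + 2. Bump = 1066. G_2 = 1065.
G_2 = 1065. HB_4(1065) = 4^(4 + 1) + 2·4^2 + 2·4 + 1. Bump = 15686. G_3 = 15685.
G_3 = 15685. HB_5(15685) = 5^(5 + 1) + 2·5^2 + 2·5. Bump = 280020. G_4 = 280019.
G_4 = 280019. HB_6(280019) = 6^(6 + 1) + 2·6^2 + 6 + 5. Bump = 5764911. G_5 = 5764910.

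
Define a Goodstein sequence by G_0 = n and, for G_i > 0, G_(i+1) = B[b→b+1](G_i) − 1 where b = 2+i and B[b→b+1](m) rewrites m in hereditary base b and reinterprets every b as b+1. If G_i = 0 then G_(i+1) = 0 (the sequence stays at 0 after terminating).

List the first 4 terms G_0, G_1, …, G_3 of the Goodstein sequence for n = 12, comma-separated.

base 2: 12 = 2^(2 + 1) + 2^2; at 3: 3^(3 + 1) + 3^3 = 108; next = 107
base 3: 107 = 3^(3 + 1) + 2·3^2 + 2·3 + 2; at 4: 4^(4 + 1) + 2·4^2 + 2·4 + 2 = 1066; next = 1065
base 4: 1065 = 4^(4 + 1) + 2·4^2 + 2·4 + 1; at 5: 5^(5 + 1) + 2·5^2 + 2·5 + 1 = 15686; next = 15685

12, 107, 1065, 15685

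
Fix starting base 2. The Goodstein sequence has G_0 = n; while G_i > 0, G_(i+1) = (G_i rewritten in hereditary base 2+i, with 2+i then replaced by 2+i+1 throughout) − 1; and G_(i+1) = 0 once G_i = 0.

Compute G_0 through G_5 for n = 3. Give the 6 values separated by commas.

i=0: 3 = 2 + 1 (b=2); 2→3: 3 + 1 = 4; 4−1 = 3
i=1: 3 = 3 (b=3); 3→4: 4 = 4; 4−1 = 3
i=2: 3 = 3 (b=4); 4→5: 3 = 3; 3−1 = 2
i=3: 2 = 2 (b=5); 5→6: 2 = 2; 2−1 = 1
i=4: 1 = 1 (b=6); 6→7: 1 = 1; 1−1 = 0

3, 3, 3, 2, 1, 0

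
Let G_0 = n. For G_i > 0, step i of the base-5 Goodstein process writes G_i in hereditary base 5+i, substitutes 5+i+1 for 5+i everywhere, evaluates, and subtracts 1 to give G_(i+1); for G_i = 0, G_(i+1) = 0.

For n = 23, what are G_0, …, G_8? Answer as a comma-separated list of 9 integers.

step 0: 23 = 4·5 + 3; sub 6 for 5: 4·6 + 3; = 27; G_1 = 27−1 = 26
step 1: 26 = 4·6 + 2; sub 7 for 6: 4·7 + 2; = 30; G_2 = 30−1 = 29
step 2: 29 = 4·7 + 1; sub 8 for 7: 4·8 + 1; = 33; G_3 = 33−1 = 32
step 3: 32 = 4·8; sub 9 for 8: 4·9; = 36; G_4 = 36−1 = 35
step 4: 35 = 3·9 + 8; sub 10 for 9: 3·10 + 8; = 38; G_5 = 38−1 = 37
step 5: 37 = 3·10 + 7; sub 11 for 10: 3·11 + 7; = 40; G_6 = 40−1 = 39
step 6: 39 = 3·11 + 6; sub 12 for 11: 3·12 + 6; = 42; G_7 = 42−1 = 41
step 7: 41 = 3·12 + 5; sub 13 for 12: 3·13 + 5; = 44; G_8 = 44−1 = 43

23, 26, 29, 32, 35, 37, 39, 41, 43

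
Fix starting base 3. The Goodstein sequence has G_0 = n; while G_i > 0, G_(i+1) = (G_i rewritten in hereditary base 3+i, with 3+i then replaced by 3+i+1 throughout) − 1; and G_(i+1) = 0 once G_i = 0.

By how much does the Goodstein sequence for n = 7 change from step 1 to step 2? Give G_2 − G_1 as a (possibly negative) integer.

G_0 = 7. HB_3(7) = 2·3 + 1. Bump = 9. G_1 = 8.
G_1 = 8. HB_4(8) = 2·4. Bump = 10. G_2 = 9.

1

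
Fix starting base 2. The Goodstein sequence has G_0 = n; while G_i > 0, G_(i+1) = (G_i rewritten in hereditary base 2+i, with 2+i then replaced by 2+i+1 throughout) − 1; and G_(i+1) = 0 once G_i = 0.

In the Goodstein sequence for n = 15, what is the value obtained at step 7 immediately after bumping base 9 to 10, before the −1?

G_0 = 15. HB_2(15) = 2^(2 + 1) + 2^2 + 2 + 1. Bump = 112. G_1 = 111.
G_1 = 111. HB_3(111) = 3^(3 + 1) + 3^3 + 3. Bump = 1284. G_2 = 1283.
G_2 = 1283. HB_4(1283) = 4^(4 + 1) + 4^4 + 3. Bump = 18753. G_3 = 18752.
G_3 = 18752. HB_5(18752) = 5^(5 + 1) + 5^5 + 2. Bump = 326594. G_4 = 326593.
G_4 = 326593. HB_6(326593) = 6^(6 + 1) + 6^6 + 1. Bump = 6588345. G_5 = 6588344.
G_5 = 6588344. HB_7(6588344) = 7^(7 + 1) + 7^7. Bump = 150994944. G_6 = 150994943.
G_6 = 150994943. HB_8(150994943) = 8^(8 + 1) + 7·8^7 + 7·8^6 + 7·8^5 + 7·8^4 + 7·8^3 + 7·8^2 + 7·8 + 7. Bump = 3524450281. G_7 = 3524450280.
G_7 = 3524450280. HB_9(3524450280) = 9^(9 + 1) + 7·9^7 + 7·9^6 + 7·9^5 + 7·9^4 + 7·9^3 + 7·9^2 + 7·9 + 6. Bump = 100077777776. G_8 = 100077777775.

100077777776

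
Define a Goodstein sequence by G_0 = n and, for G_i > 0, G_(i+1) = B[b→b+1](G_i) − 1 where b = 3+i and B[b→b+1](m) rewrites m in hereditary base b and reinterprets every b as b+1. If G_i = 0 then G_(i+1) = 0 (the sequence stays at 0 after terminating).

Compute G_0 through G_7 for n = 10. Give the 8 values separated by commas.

[0] 10 ≡ 3^2 + 1 (base 3). Lift 4: 17. −1: 16.
[1] 16 ≡ 4^2 (base 4). Lift 5: 25. −1: 24.
[2] 24 ≡ 4·5 + 4 (base 5). Lift 6: 28. −1: 27.
[3] 27 ≡ 4·6 + 3 (base 6). Lift 7: 31. −1: 30.
[4] 30 ≡ 4·7 + 2 (base 7). Lift 8: 34. −1: 33.
[5] 33 ≡ 4·8 + 1 (base 8). Lift 9: 37. −1: 36.
[6] 36 ≡ 4·9 (base 9). Lift 10: 40. −1: 39.

10, 16, 24, 27, 30, 33, 36, 39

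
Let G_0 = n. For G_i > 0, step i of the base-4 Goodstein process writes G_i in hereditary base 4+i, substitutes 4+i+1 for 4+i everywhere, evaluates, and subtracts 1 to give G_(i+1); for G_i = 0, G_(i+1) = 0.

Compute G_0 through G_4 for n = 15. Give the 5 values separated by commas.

15, 17, 19, 21, 23

(0) 15|_4 = 3·4 + 3 ↦ 3·5 + 3|_5 = 18 ⇒ 17
(1) 17|_5 = 3·5 + 2 ↦ 3·6 + 2|_6 = 20 ⇒ 19
(2) 19|_6 = 3·6 + 1 ↦ 3·7 + 1|_7 = 22 ⇒ 21
(3) 21|_7 = 3·7 ↦ 3·8|_8 = 24 ⇒ 23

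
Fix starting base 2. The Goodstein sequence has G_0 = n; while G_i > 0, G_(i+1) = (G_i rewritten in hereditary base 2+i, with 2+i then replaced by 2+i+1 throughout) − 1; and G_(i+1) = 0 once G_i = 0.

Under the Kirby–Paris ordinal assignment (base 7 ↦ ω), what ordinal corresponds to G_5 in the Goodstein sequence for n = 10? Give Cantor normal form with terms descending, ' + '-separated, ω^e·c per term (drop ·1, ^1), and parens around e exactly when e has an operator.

ω^ω·5 + ω^5·5 + ω^4·5 + ω^3·5 + ω^2·5 + ω·5 + 4

base 2: 10 = 2^(2 + 1) + 2; at 3: 3^(3 + 1) + 3 = 84; next = 83
base 3: 83 = 3^(3 + 1) + 2; at 4: 4^(4 + 1) + 2 = 1026; next = 1025
base 4: 1025 = 4^(4 + 1) + 1; at 5: 5^(5 + 1) + 1 = 15626; next = 15625
base 5: 15625 = 5^(5 + 1); at 6: 6^(6 + 1) = 279936; next = 279935
base 6: 279935 = 5·6^6 + 5·6^5 + 5·6^4 + 5·6^3 + 5·6^2 + 5·6 + 5; at 7: 5·7^7 + 5·7^5 + 5·7^4 + 5·7^3 + 5·7^2 + 5·7 + 5 = 4215755; next = 4215754
base 7: 4215754 = 5·7^7 + 5·7^5 + 5·7^4 + 5·7^3 + 5·7^2 + 5·7 + 4; at 8: 5·8^8 + 5·8^5 + 5·8^4 + 5·8^3 + 5·8^2 + 5·8 + 4 = 84073324; next = 84073323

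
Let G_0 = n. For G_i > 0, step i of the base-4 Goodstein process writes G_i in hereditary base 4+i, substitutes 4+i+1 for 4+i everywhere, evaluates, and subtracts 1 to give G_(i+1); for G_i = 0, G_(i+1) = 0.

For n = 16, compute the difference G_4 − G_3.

3

base 4: 16 = 4^2; at 5: 5^2 = 25; next = 24
base 5: 24 = 4·5 + 4; at 6: 4·6 + 4 = 28; next = 27
base 6: 27 = 4·6 + 3; at 7: 4·7 + 3 = 31; next = 30
base 7: 30 = 4·7 + 2; at 8: 4·8 + 2 = 34; next = 33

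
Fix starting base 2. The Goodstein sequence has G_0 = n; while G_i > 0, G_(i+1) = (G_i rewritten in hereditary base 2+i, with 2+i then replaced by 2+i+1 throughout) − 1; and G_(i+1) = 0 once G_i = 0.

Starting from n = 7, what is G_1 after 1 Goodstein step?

(0) 7|_2 = 2^2 + 2 + 1 ↦ 3^3 + 3 + 1|_3 = 31 ⇒ 30
(1) 30|_3 = 3^3 + 3 ↦ 4^4 + 4|_4 = 260 ⇒ 259

30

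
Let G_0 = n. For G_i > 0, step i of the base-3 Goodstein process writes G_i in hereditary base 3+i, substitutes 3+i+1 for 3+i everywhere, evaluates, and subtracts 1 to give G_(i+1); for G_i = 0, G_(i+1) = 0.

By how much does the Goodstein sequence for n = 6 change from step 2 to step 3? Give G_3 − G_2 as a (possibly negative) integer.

0

base 3: 6 = 2·3; at 4: 2·4 = 8; next = 7
base 4: 7 = 4 + 3; at 5: 5 + 3 = 8; next = 7
base 5: 7 = 5 + 2; at 6: 6 + 2 = 8; next = 7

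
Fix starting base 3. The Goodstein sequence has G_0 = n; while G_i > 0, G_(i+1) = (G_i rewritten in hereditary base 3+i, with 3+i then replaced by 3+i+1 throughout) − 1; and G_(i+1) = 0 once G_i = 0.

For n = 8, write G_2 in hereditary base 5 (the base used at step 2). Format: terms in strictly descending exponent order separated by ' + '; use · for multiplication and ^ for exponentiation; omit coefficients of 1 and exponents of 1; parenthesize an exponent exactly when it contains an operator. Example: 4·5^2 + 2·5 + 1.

G_0 = 8. HB_3(8) = 2·3 + 2. Bump = 10. G_1 = 9.
G_1 = 9. HB_4(9) = 2·4 + 1. Bump = 11. G_2 = 10.
G_2 = 10. HB_5(10) = 2·5. Bump = 12. G_3 = 11.

2·5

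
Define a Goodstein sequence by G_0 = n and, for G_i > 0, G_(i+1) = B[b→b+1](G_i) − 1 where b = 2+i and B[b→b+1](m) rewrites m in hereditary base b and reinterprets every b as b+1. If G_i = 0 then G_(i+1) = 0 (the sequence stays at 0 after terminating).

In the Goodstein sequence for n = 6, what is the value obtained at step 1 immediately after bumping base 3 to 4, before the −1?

258

i=0: 6 = 2^2 + 2 (b=2); 2→3: 3^3 + 3 = 30; 30−1 = 29
i=1: 29 = 3^3 + 2 (b=3); 3→4: 4^4 + 2 = 258; 258−1 = 257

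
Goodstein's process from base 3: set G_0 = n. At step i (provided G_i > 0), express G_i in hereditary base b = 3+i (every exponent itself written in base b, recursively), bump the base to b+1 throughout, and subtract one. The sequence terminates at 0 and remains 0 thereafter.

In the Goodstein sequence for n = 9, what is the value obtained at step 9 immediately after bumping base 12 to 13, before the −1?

29

base 3: 9 = 3^2; at 4: 4^2 = 16; next = 15
base 4: 15 = 3·4 + 3; at 5: 3·5 + 3 = 18; next = 17
base 5: 17 = 3·5 + 2; at 6: 3·6 + 2 = 20; next = 19
base 6: 19 = 3·6 + 1; at 7: 3·7 + 1 = 22; next = 21
base 7: 21 = 3·7; at 8: 3·8 = 24; next = 23
base 8: 23 = 2·8 + 7; at 9: 2·9 + 7 = 25; next = 24
base 9: 24 = 2·9 + 6; at 10: 2·10 + 6 = 26; next = 25
base 10: 25 = 2·10 + 5; at 11: 2·11 + 5 = 27; next = 26
base 11: 26 = 2·11 + 4; at 12: 2·12 + 4 = 28; next = 27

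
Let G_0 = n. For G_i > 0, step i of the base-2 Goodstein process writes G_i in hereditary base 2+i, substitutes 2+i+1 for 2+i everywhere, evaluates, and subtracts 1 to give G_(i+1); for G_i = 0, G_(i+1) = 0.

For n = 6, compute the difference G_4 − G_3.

6 —HB2→ 2^2 + 2 —bump→ 3^3 + 3 = 30 —(−1)→ 29
29 —HB3→ 3^3 + 2 —bump→ 4^4 + 2 = 258 —(−1)→ 257
257 —HB4→ 4^4 + 1 —bump→ 5^5 + 1 = 3126 —(−1)→ 3125
3125 —HB5→ 5^5 —bump→ 6^6 = 46656 —(−1)→ 46655

43530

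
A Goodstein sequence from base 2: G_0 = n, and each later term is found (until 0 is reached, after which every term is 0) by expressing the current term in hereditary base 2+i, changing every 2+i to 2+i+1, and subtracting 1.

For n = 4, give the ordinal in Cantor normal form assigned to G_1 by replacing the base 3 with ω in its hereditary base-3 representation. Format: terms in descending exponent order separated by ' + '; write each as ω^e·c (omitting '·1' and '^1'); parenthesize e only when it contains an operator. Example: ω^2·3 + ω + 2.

ω^2·2 + ω·2 + 2

i=0: 4 = 2^2 (b=2); 2→3: 3^3 = 27; 27−1 = 26
i=1: 26 = 2·3^2 + 2·3 + 2 (b=3); 3→4: 2·4^2 + 2·4 + 2 = 42; 42−1 = 41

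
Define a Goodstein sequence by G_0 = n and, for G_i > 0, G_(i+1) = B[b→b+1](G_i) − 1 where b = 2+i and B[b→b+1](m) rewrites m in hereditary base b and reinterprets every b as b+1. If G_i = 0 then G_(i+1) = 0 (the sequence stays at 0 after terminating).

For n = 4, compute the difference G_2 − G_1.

15

(0) 4|_2 = 2^2 ↦ 3^3|_3 = 27 ⇒ 26
(1) 26|_3 = 2·3^2 + 2·3 + 2 ↦ 2·4^2 + 2·4 + 2|_4 = 42 ⇒ 41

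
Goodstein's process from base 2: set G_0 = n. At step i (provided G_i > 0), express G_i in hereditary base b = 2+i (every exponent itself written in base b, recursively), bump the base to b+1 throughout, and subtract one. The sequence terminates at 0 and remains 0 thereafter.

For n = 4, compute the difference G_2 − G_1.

G_0=4  [base 2] 2^2  →[2↦3]→  3^3 = 27  −1 ⇒ G_1=26
G_1=26  [base 3] 2·3^2 + 2·3 + 2  →[3↦4]→  2·4^2 + 2·4 + 2 = 42  −1 ⇒ G_2=41

15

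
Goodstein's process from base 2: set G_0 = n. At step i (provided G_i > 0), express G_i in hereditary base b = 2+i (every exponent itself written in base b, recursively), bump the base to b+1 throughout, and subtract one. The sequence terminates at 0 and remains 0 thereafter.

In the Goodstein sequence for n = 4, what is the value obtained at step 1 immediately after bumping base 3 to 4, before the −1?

[0] 4 ≡ 2^2 (base 2). Lift 3: 27. −1: 26.
[1] 26 ≡ 2·3^2 + 2·3 + 2 (base 3). Lift 4: 42. −1: 41.

42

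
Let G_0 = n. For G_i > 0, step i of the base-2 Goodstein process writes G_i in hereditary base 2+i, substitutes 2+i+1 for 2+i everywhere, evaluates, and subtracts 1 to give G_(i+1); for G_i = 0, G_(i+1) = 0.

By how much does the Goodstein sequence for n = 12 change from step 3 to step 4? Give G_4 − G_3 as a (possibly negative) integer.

264334

step 0: 12 = 2^(2 + 1) + 2^2; sub 3 for 2: 3^(3 + 1) + 3^3; = 108; G_1 = 108−1 = 107
step 1: 107 = 3^(3 + 1) + 2·3^2 + 2·3 + 2; sub 4 for 3: 4^(4 + 1) + 2·4^2 + 2·4 + 2; = 1066; G_2 = 1066−1 = 1065
step 2: 1065 = 4^(4 + 1) + 2·4^2 + 2·4 + 1; sub 5 for 4: 5^(5 + 1) + 2·5^2 + 2·5 + 1; = 15686; G_3 = 15686−1 = 15685
step 3: 15685 = 5^(5 + 1) + 2·5^2 + 2·5; sub 6 for 5: 6^(6 + 1) + 2·6^2 + 2·6; = 280020; G_4 = 280020−1 = 280019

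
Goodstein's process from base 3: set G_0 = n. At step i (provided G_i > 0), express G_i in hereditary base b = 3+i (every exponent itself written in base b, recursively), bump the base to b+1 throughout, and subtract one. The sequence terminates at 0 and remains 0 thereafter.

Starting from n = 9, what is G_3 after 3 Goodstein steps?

19

step 0: 9 = 3^2; sub 4 for 3: 4^2; = 16; G_1 = 16−1 = 15
step 1: 15 = 3·4 + 3; sub 5 for 4: 3·5 + 3; = 18; G_2 = 18−1 = 17
step 2: 17 = 3·5 + 2; sub 6 for 5: 3·6 + 2; = 20; G_3 = 20−1 = 19
step 3: 19 = 3·6 + 1; sub 7 for 6: 3·7 + 1; = 22; G_4 = 22−1 = 21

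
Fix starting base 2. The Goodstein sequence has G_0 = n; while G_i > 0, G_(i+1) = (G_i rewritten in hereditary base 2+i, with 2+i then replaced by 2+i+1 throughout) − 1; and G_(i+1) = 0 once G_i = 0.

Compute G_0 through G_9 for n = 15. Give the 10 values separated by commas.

15, 111, 1283, 18752, 326593, 6588344, 150994943, 3524450280, 100077777775, 3138578427934

(0) 15|_2 = 2^(2 + 1) + 2^2 + 2 + 1 ↦ 3^(3 + 1) + 3^3 + 3 + 1|_3 = 112 ⇒ 111
(1) 111|_3 = 3^(3 + 1) + 3^3 + 3 ↦ 4^(4 + 1) + 4^4 + 4|_4 = 1284 ⇒ 1283
(2) 1283|_4 = 4^(4 + 1) + 4^4 + 3 ↦ 5^(5 + 1) + 5^5 + 3|_5 = 18753 ⇒ 18752
(3) 18752|_5 = 5^(5 + 1) + 5^5 + 2 ↦ 6^(6 + 1) + 6^6 + 2|_6 = 326594 ⇒ 326593
(4) 326593|_6 = 6^(6 + 1) + 6^6 + 1 ↦ 7^(7 + 1) + 7^7 + 1|_7 = 6588345 ⇒ 6588344
(5) 6588344|_7 = 7^(7 + 1) + 7^7 ↦ 8^(8 + 1) + 8^8|_8 = 150994944 ⇒ 150994943
(6) 150994943|_8 = 8^(8 + 1) + 7·8^7 + 7·8^6 + 7·8^5 + 7·8^4 + 7·8^3 + 7·8^2 + 7·8 + 7 ↦ 9^(9 + 1) + 7·9^7 + 7·9^6 + 7·9^5 + 7·9^4 + 7·9^3 + 7·9^2 + 7·9 + 7|_9 = 3524450281 ⇒ 3524450280
(7) 3524450280|_9 = 9^(9 + 1) + 7·9^7 + 7·9^6 + 7·9^5 + 7·9^4 + 7·9^3 + 7·9^2 + 7·9 + 6 ↦ 10^(10 + 1) + 7·10^7 + 7·10^6 + 7·10^5 + 7·10^4 + 7·10^3 + 7·10^2 + 7·10 + 6|_10 = 100077777776 ⇒ 100077777775
(8) 100077777775|_10 = 10^(10 + 1) + 7·10^7 + 7·10^6 + 7·10^5 + 7·10^4 + 7·10^3 + 7·10^2 + 7·10 + 5 ↦ 11^(11 + 1) + 7·11^7 + 7·11^6 + 7·11^5 + 7·11^4 + 7·11^3 + 7·11^2 + 7·11 + 5|_11 = 3138578427935 ⇒ 3138578427934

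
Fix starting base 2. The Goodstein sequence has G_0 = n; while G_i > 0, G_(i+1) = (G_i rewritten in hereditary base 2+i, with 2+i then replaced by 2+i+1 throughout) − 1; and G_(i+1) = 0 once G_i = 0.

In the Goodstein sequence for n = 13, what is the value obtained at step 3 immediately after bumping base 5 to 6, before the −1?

i=0: 13 = 2^(2 + 1) + 2^2 + 1 (b=2); 2→3: 3^(3 + 1) + 3^3 + 1 = 109; 109−1 = 108
i=1: 108 = 3^(3 + 1) + 3^3 (b=3); 3→4: 4^(4 + 1) + 4^4 = 1280; 1280−1 = 1279
i=2: 1279 = 4^(4 + 1) + 3·4^3 + 3·4^2 + 3·4 + 3 (b=4); 4→5: 5^(5 + 1) + 3·5^3 + 3·5^2 + 3·5 + 3 = 16093; 16093−1 = 16092
i=3: 16092 = 5^(5 + 1) + 3·5^3 + 3·5^2 + 3·5 + 2 (b=5); 5→6: 6^(6 + 1) + 3·6^3 + 3·6^2 + 3·6 + 2 = 280712; 280712−1 = 280711

280712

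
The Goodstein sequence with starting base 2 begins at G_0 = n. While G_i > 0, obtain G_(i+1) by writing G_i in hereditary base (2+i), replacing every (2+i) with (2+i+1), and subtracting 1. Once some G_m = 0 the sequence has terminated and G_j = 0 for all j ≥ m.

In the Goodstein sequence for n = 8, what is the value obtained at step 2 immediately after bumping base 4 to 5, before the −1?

base 2: 8 = 2^(2 + 1); at 3: 3^(3 + 1) = 81; next = 80
base 3: 80 = 2·3^3 + 2·3^2 + 2·3 + 2; at 4: 2·4^4 + 2·4^2 + 2·4 + 2 = 554; next = 553
base 4: 553 = 2·4^4 + 2·4^2 + 2·4 + 1; at 5: 2·5^5 + 2·5^2 + 2·5 + 1 = 6311; next = 6310

6311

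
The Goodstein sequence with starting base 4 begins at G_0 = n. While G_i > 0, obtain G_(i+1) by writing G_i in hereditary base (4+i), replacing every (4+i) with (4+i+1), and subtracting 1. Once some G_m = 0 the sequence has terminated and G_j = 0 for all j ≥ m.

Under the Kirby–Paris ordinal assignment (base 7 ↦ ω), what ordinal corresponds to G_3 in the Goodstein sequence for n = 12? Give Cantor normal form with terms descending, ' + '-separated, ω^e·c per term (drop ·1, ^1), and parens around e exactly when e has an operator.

ω·2 + 2

(0) 12|_4 = 3·4 ↦ 3·5|_5 = 15 ⇒ 14
(1) 14|_5 = 2·5 + 4 ↦ 2·6 + 4|_6 = 16 ⇒ 15
(2) 15|_6 = 2·6 + 3 ↦ 2·7 + 3|_7 = 17 ⇒ 16
(3) 16|_7 = 2·7 + 2 ↦ 2·8 + 2|_8 = 18 ⇒ 17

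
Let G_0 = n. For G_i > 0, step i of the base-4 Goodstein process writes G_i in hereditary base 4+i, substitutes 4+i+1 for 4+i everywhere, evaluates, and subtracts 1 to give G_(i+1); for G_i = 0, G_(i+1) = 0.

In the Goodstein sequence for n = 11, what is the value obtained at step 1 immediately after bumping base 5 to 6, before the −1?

14

[0] 11 ≡ 2·4 + 3 (base 4). Lift 5: 13. −1: 12.
[1] 12 ≡ 2·5 + 2 (base 5). Lift 6: 14. −1: 13.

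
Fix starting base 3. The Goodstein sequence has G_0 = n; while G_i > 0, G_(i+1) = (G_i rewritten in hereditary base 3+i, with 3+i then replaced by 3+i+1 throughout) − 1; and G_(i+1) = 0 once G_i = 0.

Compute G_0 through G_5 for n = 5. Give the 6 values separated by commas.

5, 5, 5, 5, 4, 3

5 —HB3→ 3 + 2 —bump→ 4 + 2 = 6 —(−1)→ 5
5 —HB4→ 4 + 1 —bump→ 5 + 1 = 6 —(−1)→ 5
5 —HB5→ 5 —bump→ 6 = 6 —(−1)→ 5
5 —HB6→ 5 —bump→ 5 = 5 —(−1)→ 4
4 —HB7→ 4 —bump→ 4 = 4 —(−1)→ 3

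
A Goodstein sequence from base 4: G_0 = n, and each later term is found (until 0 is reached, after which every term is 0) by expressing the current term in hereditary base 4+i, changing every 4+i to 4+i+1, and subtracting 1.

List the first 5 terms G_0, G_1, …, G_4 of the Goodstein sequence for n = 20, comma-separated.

20, 29, 39, 51, 65

G_0=20  [base 4] 4^2 + 4  →[4↦5]→  5^2 + 5 = 30  −1 ⇒ G_1=29
G_1=29  [base 5] 5^2 + 4  →[5↦6]→  6^2 + 4 = 40  −1 ⇒ G_2=39
G_2=39  [base 6] 6^2 + 3  →[6↦7]→  7^2 + 3 = 52  −1 ⇒ G_3=51
G_3=51  [base 7] 7^2 + 2  →[7↦8]→  8^2 + 2 = 66  −1 ⇒ G_4=65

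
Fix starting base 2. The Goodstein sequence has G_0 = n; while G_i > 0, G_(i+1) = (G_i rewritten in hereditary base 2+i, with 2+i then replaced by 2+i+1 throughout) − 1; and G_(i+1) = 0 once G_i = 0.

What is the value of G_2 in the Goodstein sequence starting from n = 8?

(0) 8|_2 = 2^(2 + 1) ↦ 3^(3 + 1)|_3 = 81 ⇒ 80
(1) 80|_3 = 2·3^3 + 2·3^2 + 2·3 + 2 ↦ 2·4^4 + 2·4^2 + 2·4 + 2|_4 = 554 ⇒ 553
(2) 553|_4 = 2·4^4 + 2·4^2 + 2·4 + 1 ↦ 2·5^5 + 2·5^2 + 2·5 + 1|_5 = 6311 ⇒ 6310

553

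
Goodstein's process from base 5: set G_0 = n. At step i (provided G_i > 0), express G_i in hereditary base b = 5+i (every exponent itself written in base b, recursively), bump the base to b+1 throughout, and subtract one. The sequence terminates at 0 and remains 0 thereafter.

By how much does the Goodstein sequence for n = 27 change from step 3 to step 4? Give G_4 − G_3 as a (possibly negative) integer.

6

(0) 27|_5 = 5^2 + 2 ↦ 6^2 + 2|_6 = 38 ⇒ 37
(1) 37|_6 = 6^2 + 1 ↦ 7^2 + 1|_7 = 50 ⇒ 49
(2) 49|_7 = 7^2 ↦ 8^2|_8 = 64 ⇒ 63
(3) 63|_8 = 7·8 + 7 ↦ 7·9 + 7|_9 = 70 ⇒ 69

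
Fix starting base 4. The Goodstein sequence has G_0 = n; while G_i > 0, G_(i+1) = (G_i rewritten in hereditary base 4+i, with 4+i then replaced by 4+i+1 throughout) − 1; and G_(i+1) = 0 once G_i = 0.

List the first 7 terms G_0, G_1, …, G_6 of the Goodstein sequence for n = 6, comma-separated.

6, 6, 6, 6, 5, 4, 3

G_0=6  [base 4] 4 + 2  →[4↦5]→  5 + 2 = 7  −1 ⇒ G_1=6
G_1=6  [base 5] 5 + 1  →[5↦6]→  6 + 1 = 7  −1 ⇒ G_2=6
G_2=6  [base 6] 6  →[6↦7]→  7 = 7  −1 ⇒ G_3=6
G_3=6  [base 7] 6  →[7↦8]→  6 = 6  −1 ⇒ G_4=5
G_4=5  [base 8] 5  →[8↦9]→  5 = 5  −1 ⇒ G_5=4
G_5=4  [base 9] 4  →[9↦10]→  4 = 4  −1 ⇒ G_6=3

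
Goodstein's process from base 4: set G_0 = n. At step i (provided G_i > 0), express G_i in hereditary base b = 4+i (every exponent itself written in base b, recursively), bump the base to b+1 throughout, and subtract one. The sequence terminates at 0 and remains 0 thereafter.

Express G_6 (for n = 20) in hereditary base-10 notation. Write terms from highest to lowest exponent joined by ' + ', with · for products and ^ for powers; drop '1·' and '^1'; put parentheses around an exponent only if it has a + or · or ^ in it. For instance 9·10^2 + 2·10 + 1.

9·10 + 9

G_0 = 20. HB_4(20) = 4^2 + 4. Bump = 30. G_1 = 29.
G_1 = 29. HB_5(29) = 5^2 + 4. Bump = 40. G_2 = 39.
G_2 = 39. HB_6(39) = 6^2 + 3. Bump = 52. G_3 = 51.
G_3 = 51. HB_7(51) = 7^2 + 2. Bump = 66. G_4 = 65.
G_4 = 65. HB_8(65) = 8^2 + 1. Bump = 82. G_5 = 81.
G_5 = 81. HB_9(81) = 9^2. Bump = 100. G_6 = 99.
G_6 = 99. HB_10(99) = 9·10 + 9. Bump = 108. G_7 = 107.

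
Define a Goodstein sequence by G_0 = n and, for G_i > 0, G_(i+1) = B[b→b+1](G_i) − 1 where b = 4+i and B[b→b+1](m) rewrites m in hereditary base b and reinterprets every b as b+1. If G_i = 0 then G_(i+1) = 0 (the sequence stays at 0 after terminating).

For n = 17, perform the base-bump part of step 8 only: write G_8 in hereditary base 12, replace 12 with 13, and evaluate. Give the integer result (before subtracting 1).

63

base 4: 17 = 4^2 + 1; at 5: 5^2 + 1 = 26; next = 25
base 5: 25 = 5^2; at 6: 6^2 = 36; next = 35
base 6: 35 = 5·6 + 5; at 7: 5·7 + 5 = 40; next = 39
base 7: 39 = 5·7 + 4; at 8: 5·8 + 4 = 44; next = 43
base 8: 43 = 5·8 + 3; at 9: 5·9 + 3 = 48; next = 47
base 9: 47 = 5·9 + 2; at 10: 5·10 + 2 = 52; next = 51
base 10: 51 = 5·10 + 1; at 11: 5·11 + 1 = 56; next = 55
base 11: 55 = 5·11; at 12: 5·12 = 60; next = 59
base 12: 59 = 4·12 + 11; at 13: 4·13 + 11 = 63; next = 62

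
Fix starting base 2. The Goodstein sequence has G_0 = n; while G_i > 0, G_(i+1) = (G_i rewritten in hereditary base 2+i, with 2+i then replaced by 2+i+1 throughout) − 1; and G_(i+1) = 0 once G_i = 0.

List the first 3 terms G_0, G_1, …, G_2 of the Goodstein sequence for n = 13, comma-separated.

13, 108, 1279

13 —HB2→ 2^(2 + 1) + 2^2 + 1 —bump→ 3^(3 + 1) + 3^3 + 1 = 109 —(−1)→ 108
108 —HB3→ 3^(3 + 1) + 3^3 —bump→ 4^(4 + 1) + 4^4 = 1280 —(−1)→ 1279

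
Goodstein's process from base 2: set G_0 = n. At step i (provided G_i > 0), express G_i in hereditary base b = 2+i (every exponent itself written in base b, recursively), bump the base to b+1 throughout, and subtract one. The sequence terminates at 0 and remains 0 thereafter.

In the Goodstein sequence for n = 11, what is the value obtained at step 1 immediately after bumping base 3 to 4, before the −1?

[0] 11 ≡ 2^(2 + 1) + 2 + 1 (base 2). Lift 3: 85. −1: 84.
[1] 84 ≡ 3^(3 + 1) + 3 (base 3). Lift 4: 1028. −1: 1027.

1028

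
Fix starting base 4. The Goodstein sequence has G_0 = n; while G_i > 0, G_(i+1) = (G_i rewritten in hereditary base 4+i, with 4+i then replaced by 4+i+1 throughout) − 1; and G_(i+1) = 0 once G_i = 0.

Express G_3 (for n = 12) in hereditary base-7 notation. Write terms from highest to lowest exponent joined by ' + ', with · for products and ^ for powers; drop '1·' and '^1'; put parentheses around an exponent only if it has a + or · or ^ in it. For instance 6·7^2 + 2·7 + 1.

2·7 + 2

i=0: 12 = 3·4 (b=4); 4→5: 3·5 = 15; 15−1 = 14
i=1: 14 = 2·5 + 4 (b=5); 5→6: 2·6 + 4 = 16; 16−1 = 15
i=2: 15 = 2·6 + 3 (b=6); 6→7: 2·7 + 3 = 17; 17−1 = 16
i=3: 16 = 2·7 + 2 (b=7); 7→8: 2·8 + 2 = 18; 18−1 = 17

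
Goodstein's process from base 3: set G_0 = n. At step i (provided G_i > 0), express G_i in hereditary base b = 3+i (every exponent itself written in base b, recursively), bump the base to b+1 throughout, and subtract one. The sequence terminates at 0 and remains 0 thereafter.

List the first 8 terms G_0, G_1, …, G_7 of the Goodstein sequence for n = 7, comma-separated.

7, 8, 9, 9, 9, 9, 9, 9

base 3: 7 = 2·3 + 1; at 4: 2·4 + 1 = 9; next = 8
base 4: 8 = 2·4; at 5: 2·5 = 10; next = 9
base 5: 9 = 5 + 4; at 6: 6 + 4 = 10; next = 9
base 6: 9 = 6 + 3; at 7: 7 + 3 = 10; next = 9
base 7: 9 = 7 + 2; at 8: 8 + 2 = 10; next = 9
base 8: 9 = 8 + 1; at 9: 9 + 1 = 10; next = 9
base 9: 9 = 9; at 10: 10 = 10; next = 9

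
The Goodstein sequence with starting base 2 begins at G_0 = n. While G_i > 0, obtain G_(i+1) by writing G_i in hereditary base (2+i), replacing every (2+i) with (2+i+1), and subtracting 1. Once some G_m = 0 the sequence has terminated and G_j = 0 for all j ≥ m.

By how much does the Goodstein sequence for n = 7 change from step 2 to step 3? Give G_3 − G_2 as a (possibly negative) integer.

G_0 = 7. HB_2(7) = 2^2 + 2 + 1. Bump = 31. G_1 = 30.
G_1 = 30. HB_3(30) = 3^3 + 3. Bump = 260. G_2 = 259.
G_2 = 259. HB_4(259) = 4^4 + 3. Bump = 3128. G_3 = 3127.

2868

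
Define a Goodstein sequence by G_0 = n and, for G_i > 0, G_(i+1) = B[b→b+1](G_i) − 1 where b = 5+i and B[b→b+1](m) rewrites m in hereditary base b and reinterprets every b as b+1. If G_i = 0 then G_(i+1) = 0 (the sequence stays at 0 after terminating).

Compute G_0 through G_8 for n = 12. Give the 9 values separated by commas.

G_0 = 12. HB_5(12) = 2·5 + 2. Bump = 14. G_1 = 13.
G_1 = 13. HB_6(13) = 2·6 + 1. Bump = 15. G_2 = 14.
G_2 = 14. HB_7(14) = 2·7. Bump = 16. G_3 = 15.
G_3 = 15. HB_8(15) = 8 + 7. Bump = 16. G_4 = 15.
G_4 = 15. HB_9(15) = 9 + 6. Bump = 16. G_5 = 15.
G_5 = 15. HB_10(15) = 10 + 5. Bump = 16. G_6 = 15.
G_6 = 15. HB_11(15) = 11 + 4. Bump = 16. G_7 = 15.
G_7 = 15. HB_12(15) = 12 + 3. Bump = 16. G_8 = 15.

12, 13, 14, 15, 15, 15, 15, 15, 15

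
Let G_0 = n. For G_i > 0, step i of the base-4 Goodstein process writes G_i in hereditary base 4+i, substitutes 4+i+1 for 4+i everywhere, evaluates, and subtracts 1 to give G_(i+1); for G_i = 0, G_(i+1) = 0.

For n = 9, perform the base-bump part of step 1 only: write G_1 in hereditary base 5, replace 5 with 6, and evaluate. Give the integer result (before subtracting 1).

base 4: 9 = 2·4 + 1; at 5: 2·5 + 1 = 11; next = 10
base 5: 10 = 2·5; at 6: 2·6 = 12; next = 11

12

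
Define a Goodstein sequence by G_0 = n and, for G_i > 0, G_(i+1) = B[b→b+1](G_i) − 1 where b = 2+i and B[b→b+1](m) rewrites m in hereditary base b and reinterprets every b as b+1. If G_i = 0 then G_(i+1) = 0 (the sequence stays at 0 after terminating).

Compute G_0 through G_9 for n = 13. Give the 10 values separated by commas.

13, 108, 1279, 16092, 280711, 5765998, 134219479, 3486786855, 100000003325, 3138428381103

i=0: 13 = 2^(2 + 1) + 2^2 + 1 (b=2); 2→3: 3^(3 + 1) + 3^3 + 1 = 109; 109−1 = 108
i=1: 108 = 3^(3 + 1) + 3^3 (b=3); 3→4: 4^(4 + 1) + 4^4 = 1280; 1280−1 = 1279
i=2: 1279 = 4^(4 + 1) + 3·4^3 + 3·4^2 + 3·4 + 3 (b=4); 4→5: 5^(5 + 1) + 3·5^3 + 3·5^2 + 3·5 + 3 = 16093; 16093−1 = 16092
i=3: 16092 = 5^(5 + 1) + 3·5^3 + 3·5^2 + 3·5 + 2 (b=5); 5→6: 6^(6 + 1) + 3·6^3 + 3·6^2 + 3·6 + 2 = 280712; 280712−1 = 280711
i=4: 280711 = 6^(6 + 1) + 3·6^3 + 3·6^2 + 3·6 + 1 (b=6); 6→7: 7^(7 + 1) + 3·7^3 + 3·7^2 + 3·7 + 1 = 5765999; 5765999−1 = 5765998
i=5: 5765998 = 7^(7 + 1) + 3·7^3 + 3·7^2 + 3·7 (b=7); 7→8: 8^(8 + 1) + 3·8^3 + 3·8^2 + 3·8 = 134219480; 134219480−1 = 134219479
i=6: 134219479 = 8^(8 + 1) + 3·8^3 + 3·8^2 + 2·8 + 7 (b=8); 8→9: 9^(9 + 1) + 3·9^3 + 3·9^2 + 2·9 + 7 = 3486786856; 3486786856−1 = 3486786855
i=7: 3486786855 = 9^(9 + 1) + 3·9^3 + 3·9^2 + 2·9 + 6 (b=9); 9→10: 10^(10 + 1) + 3·10^3 + 3·10^2 + 2·10 + 6 = 100000003326; 100000003326−1 = 100000003325
i=8: 100000003325 = 10^(10 + 1) + 3·10^3 + 3·10^2 + 2·10 + 5 (b=10); 10→11: 11^(11 + 1) + 3·11^3 + 3·11^2 + 2·11 + 5 = 3138428381104; 3138428381104−1 = 3138428381103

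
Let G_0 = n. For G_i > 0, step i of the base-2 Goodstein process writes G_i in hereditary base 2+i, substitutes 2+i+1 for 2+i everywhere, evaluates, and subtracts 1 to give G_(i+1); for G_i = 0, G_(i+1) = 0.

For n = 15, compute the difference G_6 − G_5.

[0] 15 ≡ 2^(2 + 1) + 2^2 + 2 + 1 (base 2). Lift 3: 112. −1: 111.
[1] 111 ≡ 3^(3 + 1) + 3^3 + 3 (base 3). Lift 4: 1284. −1: 1283.
[2] 1283 ≡ 4^(4 + 1) + 4^4 + 3 (base 4). Lift 5: 18753. −1: 18752.
[3] 18752 ≡ 5^(5 + 1) + 5^5 + 2 (base 5). Lift 6: 326594. −1: 326593.
[4] 326593 ≡ 6^(6 + 1) + 6^6 + 1 (base 6). Lift 7: 6588345. −1: 6588344.
[5] 6588344 ≡ 7^(7 + 1) + 7^7 (base 7). Lift 8: 150994944. −1: 150994943.

144406599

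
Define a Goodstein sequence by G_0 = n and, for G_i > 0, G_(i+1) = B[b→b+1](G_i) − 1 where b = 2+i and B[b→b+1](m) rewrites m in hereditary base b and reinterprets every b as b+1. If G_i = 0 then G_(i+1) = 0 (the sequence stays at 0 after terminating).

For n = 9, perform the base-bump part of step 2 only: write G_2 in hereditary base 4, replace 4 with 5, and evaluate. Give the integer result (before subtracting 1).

9843

i=0: 9 = 2^(2 + 1) + 1 (b=2); 2→3: 3^(3 + 1) + 1 = 82; 82−1 = 81
i=1: 81 = 3^(3 + 1) (b=3); 3→4: 4^(4 + 1) = 1024; 1024−1 = 1023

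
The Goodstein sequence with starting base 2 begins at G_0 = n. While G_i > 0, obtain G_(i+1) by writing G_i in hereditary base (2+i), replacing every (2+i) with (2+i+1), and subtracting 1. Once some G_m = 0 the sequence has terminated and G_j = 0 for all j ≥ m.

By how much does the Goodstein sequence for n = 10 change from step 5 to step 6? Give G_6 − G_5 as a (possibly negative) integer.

79857569

base 2: 10 = 2^(2 + 1) + 2; at 3: 3^(3 + 1) + 3 = 84; next = 83
base 3: 83 = 3^(3 + 1) + 2; at 4: 4^(4 + 1) + 2 = 1026; next = 1025
base 4: 1025 = 4^(4 + 1) + 1; at 5: 5^(5 + 1) + 1 = 15626; next = 15625
base 5: 15625 = 5^(5 + 1); at 6: 6^(6 + 1) = 279936; next = 279935
base 6: 279935 = 5·6^6 + 5·6^5 + 5·6^4 + 5·6^3 + 5·6^2 + 5·6 + 5; at 7: 5·7^7 + 5·7^5 + 5·7^4 + 5·7^3 + 5·7^2 + 5·7 + 5 = 4215755; next = 4215754
base 7: 4215754 = 5·7^7 + 5·7^5 + 5·7^4 + 5·7^3 + 5·7^2 + 5·7 + 4; at 8: 5·8^8 + 5·8^5 + 5·8^4 + 5·8^3 + 5·8^2 + 5·8 + 4 = 84073324; next = 84073323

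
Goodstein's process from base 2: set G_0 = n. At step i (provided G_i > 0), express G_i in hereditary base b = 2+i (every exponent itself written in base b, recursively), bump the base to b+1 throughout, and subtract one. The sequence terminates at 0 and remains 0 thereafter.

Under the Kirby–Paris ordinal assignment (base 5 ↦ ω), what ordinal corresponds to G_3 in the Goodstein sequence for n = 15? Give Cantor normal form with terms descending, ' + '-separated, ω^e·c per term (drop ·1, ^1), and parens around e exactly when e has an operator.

ω^(ω + 1) + ω^ω + 2

step 0: 15 = 2^(2 + 1) + 2^2 + 2 + 1; sub 3 for 2: 3^(3 + 1) + 3^3 + 3 + 1; = 112; G_1 = 112−1 = 111
step 1: 111 = 3^(3 + 1) + 3^3 + 3; sub 4 for 3: 4^(4 + 1) + 4^4 + 4; = 1284; G_2 = 1284−1 = 1283
step 2: 1283 = 4^(4 + 1) + 4^4 + 3; sub 5 for 4: 5^(5 + 1) + 5^5 + 3; = 18753; G_3 = 18753−1 = 18752
step 3: 18752 = 5^(5 + 1) + 5^5 + 2; sub 6 for 5: 6^(6 + 1) + 6^6 + 2; = 326594; G_4 = 326594−1 = 326593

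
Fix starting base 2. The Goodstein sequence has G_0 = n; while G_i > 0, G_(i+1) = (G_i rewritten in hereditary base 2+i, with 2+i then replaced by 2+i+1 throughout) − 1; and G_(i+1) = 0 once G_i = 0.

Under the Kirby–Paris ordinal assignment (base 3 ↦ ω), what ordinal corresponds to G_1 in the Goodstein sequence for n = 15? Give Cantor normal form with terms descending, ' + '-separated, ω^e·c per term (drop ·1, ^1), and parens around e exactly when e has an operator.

G_0=15  [base 2] 2^(2 + 1) + 2^2 + 2 + 1  →[2↦3]→  3^(3 + 1) + 3^3 + 3 + 1 = 112  −1 ⇒ G_1=111
G_1=111  [base 3] 3^(3 + 1) + 3^3 + 3  →[3↦4]→  4^(4 + 1) + 4^4 + 4 = 1284  −1 ⇒ G_2=1283

ω^(ω + 1) + ω^ω + ω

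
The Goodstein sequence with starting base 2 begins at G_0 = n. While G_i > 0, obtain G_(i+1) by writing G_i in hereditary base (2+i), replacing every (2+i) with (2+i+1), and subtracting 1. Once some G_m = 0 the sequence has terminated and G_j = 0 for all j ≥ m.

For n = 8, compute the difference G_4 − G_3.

87085

[0] 8 ≡ 2^(2 + 1) (base 2). Lift 3: 81. −1: 80.
[1] 80 ≡ 2·3^3 + 2·3^2 + 2·3 + 2 (base 3). Lift 4: 554. −1: 553.
[2] 553 ≡ 2·4^4 + 2·4^2 + 2·4 + 1 (base 4). Lift 5: 6311. −1: 6310.
[3] 6310 ≡ 2·5^5 + 2·5^2 + 2·5 (base 5). Lift 6: 93396. −1: 93395.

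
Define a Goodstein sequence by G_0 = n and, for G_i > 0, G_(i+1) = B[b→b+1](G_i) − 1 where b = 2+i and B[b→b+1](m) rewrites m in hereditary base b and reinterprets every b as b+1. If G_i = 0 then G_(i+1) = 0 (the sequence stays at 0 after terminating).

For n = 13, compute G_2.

base 2: 13 = 2^(2 + 1) + 2^2 + 1; at 3: 3^(3 + 1) + 3^3 + 1 = 109; next = 108
base 3: 108 = 3^(3 + 1) + 3^3; at 4: 4^(4 + 1) + 4^4 = 1280; next = 1279
base 4: 1279 = 4^(4 + 1) + 3·4^3 + 3·4^2 + 3·4 + 3; at 5: 5^(5 + 1) + 3·5^3 + 3·5^2 + 3·5 + 3 = 16093; next = 16092

1279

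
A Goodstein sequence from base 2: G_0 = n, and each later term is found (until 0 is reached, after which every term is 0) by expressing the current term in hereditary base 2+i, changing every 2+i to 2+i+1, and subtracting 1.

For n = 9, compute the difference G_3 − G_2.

[0] 9 ≡ 2^(2 + 1) + 1 (base 2). Lift 3: 82. −1: 81.
[1] 81 ≡ 3^(3 + 1) (base 3). Lift 4: 1024. −1: 1023.
[2] 1023 ≡ 3·4^4 + 3·4^3 + 3·4^2 + 3·4 + 3 (base 4). Lift 5: 9843. −1: 9842.

8819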